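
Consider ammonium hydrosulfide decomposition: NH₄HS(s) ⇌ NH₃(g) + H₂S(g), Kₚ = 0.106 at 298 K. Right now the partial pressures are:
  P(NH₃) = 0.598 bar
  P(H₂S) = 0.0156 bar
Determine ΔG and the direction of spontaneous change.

ΔG = -6.02 kJ/mol; the forward reaction is spontaneous

(NH₄HS is a pure solid — omitted from Qₚ.)
Qₚ = P(NH₃)·P(H₂S) = (0.598)·(0.0156) = 0.00933
ΔG = RT ln(Qₚ/Kₚ) = (8.314 J mol⁻¹ K⁻¹)(298 K) × ln(0.00933/0.106)
   = (2.478 kJ/mol)(-2.430) = -6.02 kJ/mol
ΔG < 0, so the forward reaction is spontaneous (proceeds forward).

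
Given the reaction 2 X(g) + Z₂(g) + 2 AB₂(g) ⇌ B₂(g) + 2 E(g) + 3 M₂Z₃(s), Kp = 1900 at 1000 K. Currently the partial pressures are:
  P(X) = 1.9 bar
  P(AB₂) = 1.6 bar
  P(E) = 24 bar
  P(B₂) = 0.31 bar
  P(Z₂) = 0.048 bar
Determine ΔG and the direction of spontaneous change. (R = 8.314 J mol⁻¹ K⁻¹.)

(M₂Z₃ is a pure solid — omitted from Qp.)
Qp = P(B₂)·P(E)² / (P(X)²·P(Z₂)·P(AB₂)²) = (0.31)·(24)² / ((1.9)²·(0.048)·(1.6)²) = 403
ΔG = RT ln(Qp/Kp) = (8.314 J mol⁻¹ K⁻¹)(1000 K) × ln(403/1900)
   = (8.314 kJ/mol)(-1.551) = -12.9 kJ/mol
ΔG < 0, so the forward reaction is spontaneous (proceeds forward).

ΔG = -12.9 kJ/mol; the forward reaction is spontaneous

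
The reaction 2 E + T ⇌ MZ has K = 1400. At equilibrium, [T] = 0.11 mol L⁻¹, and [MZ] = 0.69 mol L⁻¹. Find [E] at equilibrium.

At equilibrium, K = [MZ] / ([E]²·[T]) = 1400.
(0.69) / (([E])²·(0.11)) = 1400
[E]² = 0.00448 ⇒ [E] = 0.067 mol L⁻¹

[E] = 0.067 mol L⁻¹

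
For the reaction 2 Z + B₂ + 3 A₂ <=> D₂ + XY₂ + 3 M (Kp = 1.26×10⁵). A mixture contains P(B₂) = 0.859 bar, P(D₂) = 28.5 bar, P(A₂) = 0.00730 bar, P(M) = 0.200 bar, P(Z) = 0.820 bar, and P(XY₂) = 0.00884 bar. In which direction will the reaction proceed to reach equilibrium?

Qp = P(D₂)·P(XY₂)·P(M)³ / (P(Z)²·P(B₂)·P(A₂)³) = (28.5)·(0.00884)·(0.200)³ / ((0.820)²·(0.859)·(0.00730)³) = 8970
Qp = 8970 < Kp = 1.26×10⁵, so the forward reaction proceeds.

forward (toward products)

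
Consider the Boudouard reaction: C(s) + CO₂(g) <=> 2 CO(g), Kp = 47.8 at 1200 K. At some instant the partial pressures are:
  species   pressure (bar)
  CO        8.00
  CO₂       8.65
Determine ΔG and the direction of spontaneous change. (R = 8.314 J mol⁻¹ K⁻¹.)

ΔG = -18.6 kJ/mol; the forward reaction is spontaneous

(C is a pure solid — omitted from Qp.)
Qp = P(CO)² / P(CO₂) = (8.00)² / (8.65) = 7.40
ΔG = RT ln(Qp/Kp) = (8.314 J mol⁻¹ K⁻¹)(1200 K) × ln(7.40/47.8)
   = (9.977 kJ/mol)(-1.866) = -18.6 kJ/mol
ΔG < 0, so the forward reaction is spontaneous (proceeds forward).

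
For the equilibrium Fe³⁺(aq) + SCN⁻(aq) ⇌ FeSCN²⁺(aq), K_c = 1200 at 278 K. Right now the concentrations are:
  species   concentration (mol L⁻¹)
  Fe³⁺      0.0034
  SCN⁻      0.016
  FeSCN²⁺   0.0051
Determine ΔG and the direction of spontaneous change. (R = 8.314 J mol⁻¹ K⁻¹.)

Q_c = [FeSCN²⁺] / ([Fe³⁺]·[SCN⁻]) = (0.0051) / ((0.0034)·(0.016)) = 93.7
ΔG = RT ln(Q_c/K_c) = (8.314 J mol⁻¹ K⁻¹)(278 K) × ln(93.7/1200)
   = (2.311 kJ/mol)(-2.550) = -5.89 kJ/mol
ΔG < 0, so the forward reaction is spontaneous (proceeds forward).

ΔG = -5.89 kJ/mol; the forward reaction is spontaneous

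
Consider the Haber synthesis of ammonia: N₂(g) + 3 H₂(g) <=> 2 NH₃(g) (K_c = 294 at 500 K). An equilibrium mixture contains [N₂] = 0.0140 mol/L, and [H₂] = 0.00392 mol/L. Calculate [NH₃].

[NH₃] = 4.98×10⁻⁴ mol/L

At equilibrium, K_c = [NH₃]² / ([N₂]·[H₂]³) = 294.
([NH₃])² / ((0.0140)·(0.00392)³) = 294
[NH₃]² = 2.48×10⁻⁷ ⇒ [NH₃] = 4.98×10⁻⁴ mol/L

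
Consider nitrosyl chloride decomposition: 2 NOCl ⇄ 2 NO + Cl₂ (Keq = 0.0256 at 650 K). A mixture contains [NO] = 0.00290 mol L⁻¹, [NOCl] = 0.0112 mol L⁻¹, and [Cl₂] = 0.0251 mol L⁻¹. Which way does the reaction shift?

to the right

Q = [NO]²·[Cl₂] / [NOCl]² = (0.00290)²·(0.0251) / (0.0112)² = 0.00168
Q = 0.00168 < Keq = 0.0256, so the forward reaction proceeds.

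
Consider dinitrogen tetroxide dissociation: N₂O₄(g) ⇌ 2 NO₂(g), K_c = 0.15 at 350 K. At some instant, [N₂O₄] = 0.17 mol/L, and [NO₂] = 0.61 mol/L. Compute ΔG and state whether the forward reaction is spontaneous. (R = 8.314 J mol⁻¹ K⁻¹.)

Q_c = [NO₂]² / [N₂O₄] = (0.61)² / (0.17) = 2.19
ΔG = RT ln(Q_c/K_c) = (8.314 J mol⁻¹ K⁻¹)(350 K) × ln(2.19/0.15)
   = (2.910 kJ/mol)(2.681) = 7.80 kJ/mol
ΔG > 0, so the forward reaction is non-spontaneous (proceeds in reverse).

ΔG = 7.80 kJ/mol; the forward reaction is non-spontaneous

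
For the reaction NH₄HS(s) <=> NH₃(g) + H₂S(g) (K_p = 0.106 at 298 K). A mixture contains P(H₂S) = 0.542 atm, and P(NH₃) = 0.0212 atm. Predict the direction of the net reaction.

in the forward direction

(NH₄HS is a pure solid — omitted from Q_p.)
Q_p = P(NH₃)·P(H₂S) = (0.0212)·(0.542) = 0.0115
Q_p = 0.0115 < K_p = 0.106, so the forward reaction proceeds.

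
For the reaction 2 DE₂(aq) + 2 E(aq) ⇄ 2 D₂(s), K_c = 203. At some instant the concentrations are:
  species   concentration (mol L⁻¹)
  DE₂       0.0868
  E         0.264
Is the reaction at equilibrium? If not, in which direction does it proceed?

reverse (toward reactants)

(D₂ is a pure solid — omitted from Q_c.)
Q_c = 1 / ([DE₂]²·[E]²) = 1 / ((0.0868)²·(0.264)²) = 1900
Q_c = 1900 > K_c = 203, so the reverse reaction proceeds.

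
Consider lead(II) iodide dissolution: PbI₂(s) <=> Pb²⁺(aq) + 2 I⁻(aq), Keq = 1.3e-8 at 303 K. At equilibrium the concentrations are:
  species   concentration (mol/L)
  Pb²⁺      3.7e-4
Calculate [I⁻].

(PbI₂ is a pure solid — omitted from Keq.)
At equilibrium, Keq = [Pb²⁺]·[I⁻]² = 1.3e-8.
(3.7e-4)·([I⁻])² = 1.3e-8
[I⁻]² = 3.51e-5 ⇒ [I⁻] = 0.0059 mol/L

[I⁻] = 0.0059 mol/L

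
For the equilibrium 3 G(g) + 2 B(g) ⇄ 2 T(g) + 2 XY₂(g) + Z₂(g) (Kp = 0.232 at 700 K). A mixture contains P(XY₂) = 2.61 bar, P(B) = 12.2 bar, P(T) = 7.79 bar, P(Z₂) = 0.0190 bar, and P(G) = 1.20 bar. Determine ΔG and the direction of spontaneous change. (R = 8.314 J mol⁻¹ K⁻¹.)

ΔG = -11.8 kJ/mol; the forward reaction is spontaneous

Qp = P(T)²·P(XY₂)²·P(Z₂) / (P(G)³·P(B)²) = (7.79)²·(2.61)²·(0.0190) / ((1.20)³·(12.2)²) = 0.0305
ΔG = RT ln(Qp/Kp) = (8.314 J mol⁻¹ K⁻¹)(700 K) × ln(0.0305/0.232)
   = (5.820 kJ/mol)(-2.029) = -11.8 kJ/mol
ΔG < 0, so the forward reaction is spontaneous (proceeds forward).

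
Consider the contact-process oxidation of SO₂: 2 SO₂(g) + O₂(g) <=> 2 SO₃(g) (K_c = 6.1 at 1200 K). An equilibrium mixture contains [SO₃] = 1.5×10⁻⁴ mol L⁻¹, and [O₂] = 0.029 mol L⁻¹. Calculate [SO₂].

At equilibrium, K_c = [SO₃]² / ([SO₂]²·[O₂]) = 6.1.
(1.5×10⁻⁴)² / (([SO₂])²·(0.029)) = 6.1
[SO₂]² = 1.27×10⁻⁷ ⇒ [SO₂] = 3.6×10⁻⁴ mol L⁻¹

[SO₂] = 3.6×10⁻⁴ mol L⁻¹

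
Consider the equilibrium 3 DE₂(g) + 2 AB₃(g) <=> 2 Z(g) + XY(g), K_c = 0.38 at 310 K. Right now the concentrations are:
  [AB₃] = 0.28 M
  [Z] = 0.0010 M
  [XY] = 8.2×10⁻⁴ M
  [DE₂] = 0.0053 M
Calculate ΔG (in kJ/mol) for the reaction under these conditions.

Q_c = [Z]²·[XY] / ([DE₂]³·[AB₃]²) = (0.0010)²·(8.2×10⁻⁴) / ((0.0053)³·(0.28)²) = 0.0703
ΔG = RT ln(Q_c/K_c) = (8.314 J mol⁻¹ K⁻¹)(310 K) × ln(0.0703/0.38)
   = (2.577 kJ/mol)(-1.687) = -4.35 kJ/mol
ΔG < 0, so the forward reaction is spontaneous (proceeds forward).

ΔG = -4.35 kJ/mol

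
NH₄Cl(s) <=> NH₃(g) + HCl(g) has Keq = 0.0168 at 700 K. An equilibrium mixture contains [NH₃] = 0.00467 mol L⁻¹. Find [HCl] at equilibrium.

[HCl] = 3.60 mol L⁻¹

(NH₄Cl is a pure solid — omitted from Keq.)
At equilibrium, Keq = [NH₃]·[HCl] = 0.0168.
(0.00467)·([HCl]) = 0.0168
[HCl] = 3.60 mol L⁻¹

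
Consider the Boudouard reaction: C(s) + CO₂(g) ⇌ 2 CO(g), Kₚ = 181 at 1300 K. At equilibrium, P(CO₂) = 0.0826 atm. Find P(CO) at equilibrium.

(C is a pure solid — omitted from Kₚ.)
At equilibrium, Kₚ = P(CO)² / P(CO₂) = 181.
(P(CO))² / (0.0826) = 181
P(CO)² = 15.0 ⇒ P(CO) = 3.87 atm

P(CO) = 3.87 atm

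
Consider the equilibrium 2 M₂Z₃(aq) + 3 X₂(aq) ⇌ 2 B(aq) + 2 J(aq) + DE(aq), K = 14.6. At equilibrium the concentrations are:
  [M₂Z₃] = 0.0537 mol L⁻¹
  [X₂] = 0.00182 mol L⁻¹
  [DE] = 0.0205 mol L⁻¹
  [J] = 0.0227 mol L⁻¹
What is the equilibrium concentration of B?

[B] = 0.00490 mol L⁻¹

At equilibrium, K = [B]²·[J]²·[DE] / ([M₂Z₃]²·[X₂]³) = 14.6.
([B])²·(0.0227)²·(0.0205) / ((0.0537)²·(0.00182)³) = 14.6
[B]² = 2.40×10⁻⁵ ⇒ [B] = 0.00490 mol L⁻¹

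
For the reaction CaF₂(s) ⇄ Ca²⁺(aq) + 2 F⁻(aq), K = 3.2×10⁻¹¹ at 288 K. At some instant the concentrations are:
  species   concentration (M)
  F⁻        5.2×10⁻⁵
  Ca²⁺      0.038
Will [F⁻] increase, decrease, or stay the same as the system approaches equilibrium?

(CaF₂ is a pure solid — omitted from Q.)
Q = [Ca²⁺]·[F⁻]² = (0.038)·(5.2×10⁻⁵)² = 1.0×10⁻¹⁰
Q = 1.0×10⁻¹⁰ > K = 3.2×10⁻¹¹: net reverse reaction.
F⁻ is a product, so it decreases.

decrease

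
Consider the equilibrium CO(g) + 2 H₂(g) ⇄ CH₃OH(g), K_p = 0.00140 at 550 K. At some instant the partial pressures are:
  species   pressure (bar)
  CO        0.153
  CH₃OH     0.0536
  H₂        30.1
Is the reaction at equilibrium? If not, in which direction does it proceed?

Q_p = P(CH₃OH) / (P(CO)·P(H₂)²) = (0.0536) / ((0.153)·(30.1)²) = 3.87×10⁻⁴
Q_p = 3.87×10⁻⁴ < K_p = 0.00140, so the forward reaction proceeds.

toward products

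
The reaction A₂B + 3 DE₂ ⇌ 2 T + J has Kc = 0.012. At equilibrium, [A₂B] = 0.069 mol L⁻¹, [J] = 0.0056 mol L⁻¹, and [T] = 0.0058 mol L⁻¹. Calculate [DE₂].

At equilibrium, Kc = [T]²·[J] / ([A₂B]·[DE₂]³) = 0.012.
(0.0058)²·(0.0056) / ((0.069)·([DE₂])³) = 0.012
[DE₂]³ = 2.28×10⁻⁴ ⇒ [DE₂] = 0.061 mol L⁻¹

[DE₂] = 0.061 mol L⁻¹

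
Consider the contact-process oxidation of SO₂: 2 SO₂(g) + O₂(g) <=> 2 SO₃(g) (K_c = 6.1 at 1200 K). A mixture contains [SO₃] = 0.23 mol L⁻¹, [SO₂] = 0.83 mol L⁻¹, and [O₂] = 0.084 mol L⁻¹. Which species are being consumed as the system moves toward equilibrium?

SO₂, O₂ (reactants)

Q_c = [SO₃]² / ([SO₂]²·[O₂]) = (0.23)² / ((0.83)²·(0.084)) = 0.91
Q_c = 0.91 < K_c = 6.1: net forward reaction.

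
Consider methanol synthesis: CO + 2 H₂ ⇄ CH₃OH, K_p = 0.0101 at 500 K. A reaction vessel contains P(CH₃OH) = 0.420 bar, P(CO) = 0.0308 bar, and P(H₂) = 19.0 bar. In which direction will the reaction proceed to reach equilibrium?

reverse (toward reactants)

Q_p = P(CH₃OH) / (P(CO)·P(H₂)²) = (0.420) / ((0.0308)·(19.0)²) = 0.0378
Q_p = 0.0378 > K_p = 0.0101, so the reverse reaction proceeds.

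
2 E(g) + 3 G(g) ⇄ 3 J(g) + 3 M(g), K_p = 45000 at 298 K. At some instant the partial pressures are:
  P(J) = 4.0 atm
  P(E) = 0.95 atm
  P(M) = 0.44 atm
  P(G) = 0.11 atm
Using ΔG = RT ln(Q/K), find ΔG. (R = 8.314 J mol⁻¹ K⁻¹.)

Q_p = P(J)³·P(M)³ / (P(E)²·P(G)³) = (4.0)³·(0.44)³ / ((0.95)²·(0.11)³) = 4540
ΔG = RT ln(Q_p/K_p) = (8.314 J mol⁻¹ K⁻¹)(298 K) × ln(4540/45000)
   = (2.478 kJ/mol)(-2.294) = -5.68 kJ/mol
ΔG < 0, so the forward reaction is spontaneous (proceeds forward).

ΔG = -5.68 kJ/mol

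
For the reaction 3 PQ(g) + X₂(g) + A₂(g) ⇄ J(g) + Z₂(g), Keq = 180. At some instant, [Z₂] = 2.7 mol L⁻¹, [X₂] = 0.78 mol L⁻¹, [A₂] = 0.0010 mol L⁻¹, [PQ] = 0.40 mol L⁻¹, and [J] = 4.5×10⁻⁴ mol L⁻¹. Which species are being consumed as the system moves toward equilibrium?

PQ, X₂, A₂ (reactants)

Q = [J]·[Z₂] / ([PQ]³·[X₂]·[A₂]) = (4.5×10⁻⁴)·(2.7) / ((0.40)³·(0.78)·(0.0010)) = 24
Q = 24 < Keq = 180: net forward reaction.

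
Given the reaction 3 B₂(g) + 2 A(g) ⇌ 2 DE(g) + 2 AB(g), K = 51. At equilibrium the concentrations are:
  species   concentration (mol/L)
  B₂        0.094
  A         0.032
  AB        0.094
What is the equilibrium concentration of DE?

At equilibrium, K = [DE]²·[AB]² / ([B₂]³·[A]²) = 51.
([DE])²·(0.094)² / ((0.094)³·(0.032)²) = 51
[DE]² = 0.00491 ⇒ [DE] = 0.070 mol/L

[DE] = 0.070 mol/L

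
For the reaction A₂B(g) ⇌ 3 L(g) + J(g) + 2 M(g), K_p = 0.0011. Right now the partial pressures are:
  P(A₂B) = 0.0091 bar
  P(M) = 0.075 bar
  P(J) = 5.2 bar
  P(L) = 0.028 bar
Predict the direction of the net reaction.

Q_p = P(L)³·P(J)·P(M)² / P(A₂B) = (0.028)³·(5.2)·(0.075)² / (0.0091) = 7.1×10⁻⁵
Q_p = 7.1×10⁻⁵ < K_p = 0.0011, so the forward reaction proceeds.

to the right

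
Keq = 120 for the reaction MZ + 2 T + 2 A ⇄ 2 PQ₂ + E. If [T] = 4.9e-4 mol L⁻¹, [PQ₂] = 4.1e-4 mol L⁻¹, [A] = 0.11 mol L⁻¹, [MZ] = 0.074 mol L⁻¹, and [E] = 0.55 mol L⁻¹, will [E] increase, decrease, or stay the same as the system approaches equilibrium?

decrease

Q = [PQ₂]²·[E] / ([MZ]·[T]²·[A]²) = (4.1e-4)²·(0.55) / ((0.074)·(4.9e-4)²·(0.11)²) = 430
Q = 430 > Keq = 120: net reverse reaction.
E is a product, so it decreases.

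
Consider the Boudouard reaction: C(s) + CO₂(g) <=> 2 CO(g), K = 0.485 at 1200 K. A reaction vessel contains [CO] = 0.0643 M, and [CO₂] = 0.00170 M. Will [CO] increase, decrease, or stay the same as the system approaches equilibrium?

decrease

(C is a pure solid — omitted from Q.)
Q = [CO]² / [CO₂] = (0.0643)² / (0.00170) = 2.43
Q = 2.43 > K = 0.485: net reverse reaction.
CO is a product, so it decreases.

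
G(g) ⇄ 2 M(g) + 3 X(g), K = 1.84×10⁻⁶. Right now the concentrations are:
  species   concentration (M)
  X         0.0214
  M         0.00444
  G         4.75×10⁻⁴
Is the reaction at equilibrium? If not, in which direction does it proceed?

in the forward direction

Q = [M]²·[X]³ / [G] = (0.00444)²·(0.0214)³ / (4.75×10⁻⁴) = 4.07×10⁻⁷
Q = 4.07×10⁻⁷ < K = 1.84×10⁻⁶, so the forward reaction proceeds.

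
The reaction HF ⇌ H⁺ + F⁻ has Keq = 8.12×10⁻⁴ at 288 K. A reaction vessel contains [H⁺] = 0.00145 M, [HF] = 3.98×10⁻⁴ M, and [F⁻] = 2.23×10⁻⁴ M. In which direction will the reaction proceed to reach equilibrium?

Q = [H⁺]·[F⁻] / [HF] = (0.00145)·(2.23×10⁻⁴) / (3.98×10⁻⁴) = 8.12×10⁻⁴
Q = 8.12×10⁻⁴ = Keq, so the system is already at equilibrium.

no net change (already at equilibrium)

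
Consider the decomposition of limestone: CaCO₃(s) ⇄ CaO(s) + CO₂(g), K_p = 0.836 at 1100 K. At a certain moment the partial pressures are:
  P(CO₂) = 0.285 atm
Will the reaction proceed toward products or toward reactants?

(CaCO₃, CaO are pure solids — omitted from Q_p.)
Q_p = P(CO₂) = 0.285
Q_p = 0.285 < K_p = 0.836, so the forward reaction proceeds.

in the forward direction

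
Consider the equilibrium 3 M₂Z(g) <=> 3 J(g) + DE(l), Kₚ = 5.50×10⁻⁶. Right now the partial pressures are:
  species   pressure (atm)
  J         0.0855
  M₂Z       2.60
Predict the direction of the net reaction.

(DE is a pure liquid — omitted from Qₚ.)
Qₚ = P(J)³ / P(M₂Z)³ = (0.0855)³ / (2.60)³ = 3.56×10⁻⁵
Qₚ = 3.56×10⁻⁵ > Kₚ = 5.50×10⁻⁶, so the reverse reaction proceeds.

to the left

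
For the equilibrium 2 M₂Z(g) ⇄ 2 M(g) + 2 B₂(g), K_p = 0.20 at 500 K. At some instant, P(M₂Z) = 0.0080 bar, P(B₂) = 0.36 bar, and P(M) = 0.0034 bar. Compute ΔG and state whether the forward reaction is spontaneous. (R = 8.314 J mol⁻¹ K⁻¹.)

Q_p = P(M)²·P(B₂)² / P(M₂Z)² = (0.0034)²·(0.36)² / (0.0080)² = 0.0234
ΔG = RT ln(Q_p/K_p) = (8.314 J mol⁻¹ K⁻¹)(500 K) × ln(0.0234/0.20)
   = (4.157 kJ/mol)(-2.146) = -8.92 kJ/mol
ΔG < 0, so the forward reaction is spontaneous (proceeds forward).

ΔG = -8.92 kJ/mol; the forward reaction is spontaneous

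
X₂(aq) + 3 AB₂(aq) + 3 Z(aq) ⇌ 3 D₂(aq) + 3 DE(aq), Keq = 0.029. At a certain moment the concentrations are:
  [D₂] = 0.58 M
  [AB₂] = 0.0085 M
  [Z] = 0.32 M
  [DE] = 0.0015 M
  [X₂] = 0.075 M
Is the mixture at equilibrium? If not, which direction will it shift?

Q = [D₂]³·[DE]³ / ([X₂]·[AB₂]³·[Z]³) = (0.58)³·(0.0015)³ / ((0.075)·(0.0085)³·(0.32)³) = 0.44
Q = 0.44 > Keq = 0.029: net reverse reaction.

no; Q > K, reaction proceeds in reverse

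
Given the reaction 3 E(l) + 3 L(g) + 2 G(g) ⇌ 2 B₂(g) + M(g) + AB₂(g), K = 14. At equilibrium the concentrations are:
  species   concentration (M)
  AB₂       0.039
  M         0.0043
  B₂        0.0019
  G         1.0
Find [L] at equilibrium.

[L] = 3.5×10⁻⁴ M

(E is a pure liquid — omitted from K.)
At equilibrium, K = [B₂]²·[M]·[AB₂] / ([L]³·[G]²) = 14.
(0.0019)²·(0.0043)·(0.039) / (([L])³·(1.0)²) = 14
[L]³ = 4.32×10⁻¹¹ ⇒ [L] = 3.5×10⁻⁴ M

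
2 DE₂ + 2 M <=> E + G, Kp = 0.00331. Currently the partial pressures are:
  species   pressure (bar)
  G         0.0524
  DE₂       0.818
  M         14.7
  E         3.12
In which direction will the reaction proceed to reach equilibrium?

Qp = P(E)·P(G) / (P(DE₂)²·P(M)²) = (3.12)·(0.0524) / ((0.818)²·(14.7)²) = 0.00113
Qp = 0.00113 < Kp = 0.00331, so the forward reaction proceeds.

toward products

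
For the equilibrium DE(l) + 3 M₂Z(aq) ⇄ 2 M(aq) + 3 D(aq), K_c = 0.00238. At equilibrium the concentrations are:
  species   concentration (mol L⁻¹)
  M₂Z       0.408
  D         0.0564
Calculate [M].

[M] = 0.949 mol L⁻¹

(DE is a pure liquid — omitted from K_c.)
At equilibrium, K_c = [M]²·[D]³ / [M₂Z]³ = 0.00238.
([M])²·(0.0564)³ / (0.408)³ = 0.00238
[M]² = 0.901 ⇒ [M] = 0.949 mol L⁻¹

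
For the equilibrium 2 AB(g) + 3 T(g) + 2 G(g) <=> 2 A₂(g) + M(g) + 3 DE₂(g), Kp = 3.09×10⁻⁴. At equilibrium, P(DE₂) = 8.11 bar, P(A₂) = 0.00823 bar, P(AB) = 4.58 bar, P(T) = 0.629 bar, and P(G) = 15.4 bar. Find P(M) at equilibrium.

At equilibrium, Kp = P(A₂)²·P(M)·P(DE₂)³ / (P(AB)²·P(T)³·P(G)²) = 3.09×10⁻⁴.
(0.00823)²·(P(M))·(8.11)³ / ((4.58)²·(0.629)³·(15.4)²) = 3.09×10⁻⁴
P(M) = 10.6 bar

P(M) = 10.6 bar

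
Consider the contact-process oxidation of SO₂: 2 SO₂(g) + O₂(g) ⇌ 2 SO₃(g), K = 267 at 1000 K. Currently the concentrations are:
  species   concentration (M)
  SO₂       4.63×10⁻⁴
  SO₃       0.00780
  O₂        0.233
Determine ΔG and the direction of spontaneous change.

Q = [SO₃]² / ([SO₂]²·[O₂]) = (0.00780)² / ((4.63×10⁻⁴)²·(0.233)) = 1220
ΔG = RT ln(Q/K) = (8.314 J mol⁻¹ K⁻¹)(1000 K) × ln(1220/267)
   = (8.314 kJ/mol)(1.519) = 12.6 kJ/mol
ΔG > 0, so the forward reaction is non-spontaneous (proceeds in reverse).

ΔG = 12.6 kJ/mol; the forward reaction is non-spontaneous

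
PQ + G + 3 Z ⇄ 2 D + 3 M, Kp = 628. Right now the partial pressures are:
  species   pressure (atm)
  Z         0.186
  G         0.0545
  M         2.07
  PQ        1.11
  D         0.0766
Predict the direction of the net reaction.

Qp = P(D)²·P(M)³ / (P(PQ)·P(G)·P(Z)³) = (0.0766)²·(2.07)³ / ((1.11)·(0.0545)·(0.186)³) = 134
Qp = 134 < Kp = 628, so the forward reaction proceeds.

toward products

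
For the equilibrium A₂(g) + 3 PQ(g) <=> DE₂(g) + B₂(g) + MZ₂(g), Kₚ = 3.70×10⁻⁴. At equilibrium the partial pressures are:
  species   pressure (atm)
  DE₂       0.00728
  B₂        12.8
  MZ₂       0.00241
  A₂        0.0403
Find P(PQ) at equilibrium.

P(PQ) = 2.47 atm

At equilibrium, Kₚ = P(DE₂)·P(B₂)·P(MZ₂) / (P(A₂)·P(PQ)³) = 3.70×10⁻⁴.
(0.00728)·(12.8)·(0.00241) / ((0.0403)·(P(PQ))³) = 3.70×10⁻⁴
P(PQ)³ = 15.1 ⇒ P(PQ) = 2.47 atm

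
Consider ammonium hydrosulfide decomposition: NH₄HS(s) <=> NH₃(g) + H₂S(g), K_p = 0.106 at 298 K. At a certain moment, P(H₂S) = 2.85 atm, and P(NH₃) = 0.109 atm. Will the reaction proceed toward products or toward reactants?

(NH₄HS is a pure solid — omitted from Q_p.)
Q_p = P(NH₃)·P(H₂S) = (0.109)·(2.85) = 0.311
Q_p = 0.311 > K_p = 0.106, so the reverse reaction proceeds.

toward reactants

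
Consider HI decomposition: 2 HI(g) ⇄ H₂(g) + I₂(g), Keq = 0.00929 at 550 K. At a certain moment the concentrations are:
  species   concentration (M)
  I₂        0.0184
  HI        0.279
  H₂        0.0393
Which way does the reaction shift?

no net change (already at equilibrium)

Q = [H₂]·[I₂] / [HI]² = (0.0393)·(0.0184) / (0.279)² = 0.00929
Q = 0.00929 = Keq, so the system is already at equilibrium.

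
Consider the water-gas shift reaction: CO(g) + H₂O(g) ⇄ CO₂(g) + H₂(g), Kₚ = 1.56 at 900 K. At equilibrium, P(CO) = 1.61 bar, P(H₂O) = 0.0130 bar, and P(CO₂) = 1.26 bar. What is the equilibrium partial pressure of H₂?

At equilibrium, Kₚ = P(CO₂)·P(H₂) / (P(CO)·P(H₂O)) = 1.56.
(1.26)·(P(H₂)) / ((1.61)·(0.0130)) = 1.56
P(H₂) = 0.0259 bar

P(H₂) = 0.0259 bar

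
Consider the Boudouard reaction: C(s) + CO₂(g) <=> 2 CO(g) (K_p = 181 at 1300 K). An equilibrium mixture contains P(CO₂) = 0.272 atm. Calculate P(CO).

P(CO) = 7.02 atm

(C is a pure solid — omitted from K_p.)
At equilibrium, K_p = P(CO)² / P(CO₂) = 181.
(P(CO))² / (0.272) = 181
P(CO)² = 49.2 ⇒ P(CO) = 7.02 atm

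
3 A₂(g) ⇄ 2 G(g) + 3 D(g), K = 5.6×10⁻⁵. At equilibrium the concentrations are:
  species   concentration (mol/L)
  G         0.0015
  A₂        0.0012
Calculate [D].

[D] = 0.0035 mol/L

At equilibrium, K = [G]²·[D]³ / [A₂]³ = 5.6×10⁻⁵.
(0.0015)²·([D])³ / (0.0012)³ = 5.6×10⁻⁵
[D]³ = 4.30×10⁻⁸ ⇒ [D] = 0.0035 mol/L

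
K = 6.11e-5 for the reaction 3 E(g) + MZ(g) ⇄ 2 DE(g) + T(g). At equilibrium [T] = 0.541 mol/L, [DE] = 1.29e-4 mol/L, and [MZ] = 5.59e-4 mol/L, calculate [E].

[E] = 0.641 mol/L

At equilibrium, K = [DE]²·[T] / ([E]³·[MZ]) = 6.11e-5.
(1.29e-4)²·(0.541) / (([E])³·(5.59e-4)) = 6.11e-5
[E]³ = 0.264 ⇒ [E] = 0.641 mol/L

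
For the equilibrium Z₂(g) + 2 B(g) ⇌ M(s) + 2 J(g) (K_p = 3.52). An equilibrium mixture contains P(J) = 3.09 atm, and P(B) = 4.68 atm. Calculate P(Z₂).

P(Z₂) = 0.124 atm

(M is a pure solid — omitted from K_p.)
At equilibrium, K_p = P(J)² / (P(Z₂)·P(B)²) = 3.52.
(3.09)² / ((P(Z₂))·(4.68)²) = 3.52
P(Z₂) = 0.124 atm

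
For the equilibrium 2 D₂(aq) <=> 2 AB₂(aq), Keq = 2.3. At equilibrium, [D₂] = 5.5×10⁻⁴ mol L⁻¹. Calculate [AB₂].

At equilibrium, Keq = [AB₂]² / [D₂]² = 2.3.
([AB₂])² / (5.5×10⁻⁴)² = 2.3
[AB₂]² = 6.96×10⁻⁷ ⇒ [AB₂] = 8.3×10⁻⁴ mol L⁻¹

[AB₂] = 8.3×10⁻⁴ mol L⁻¹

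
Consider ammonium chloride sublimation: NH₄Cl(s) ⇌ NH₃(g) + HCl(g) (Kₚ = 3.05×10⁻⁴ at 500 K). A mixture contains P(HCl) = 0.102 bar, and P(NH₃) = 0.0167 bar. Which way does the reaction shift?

(NH₄Cl is a pure solid — omitted from Qₚ.)
Qₚ = P(NH₃)·P(HCl) = (0.0167)·(0.102) = 0.00170
Qₚ = 0.00170 > Kₚ = 3.05×10⁻⁴, so the reverse reaction proceeds.

toward reactants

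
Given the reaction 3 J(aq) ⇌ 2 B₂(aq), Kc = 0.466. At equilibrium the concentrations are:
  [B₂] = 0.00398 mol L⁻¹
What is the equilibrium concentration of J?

At equilibrium, Kc = [B₂]² / [J]³ = 0.466.
(0.00398)² / ([J])³ = 0.466
[J]³ = 3.40×10⁻⁵ ⇒ [J] = 0.0324 mol L⁻¹

[J] = 0.0324 mol L⁻¹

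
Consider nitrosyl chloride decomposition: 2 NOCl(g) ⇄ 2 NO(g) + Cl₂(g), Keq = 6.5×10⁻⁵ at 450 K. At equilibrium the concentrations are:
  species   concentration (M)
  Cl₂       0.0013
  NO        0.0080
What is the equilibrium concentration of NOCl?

At equilibrium, Keq = [NO]²·[Cl₂] / [NOCl]² = 6.5×10⁻⁵.
(0.0080)²·(0.0013) / ([NOCl])² = 6.5×10⁻⁵
[NOCl]² = 0.00128 ⇒ [NOCl] = 0.036 M

[NOCl] = 0.036 M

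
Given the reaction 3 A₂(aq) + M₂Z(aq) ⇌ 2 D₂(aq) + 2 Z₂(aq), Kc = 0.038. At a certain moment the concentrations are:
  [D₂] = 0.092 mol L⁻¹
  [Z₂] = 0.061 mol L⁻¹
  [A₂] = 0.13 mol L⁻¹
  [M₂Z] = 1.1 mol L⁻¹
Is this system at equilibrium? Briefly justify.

no; Q < K, reaction proceeds forward

Qc = [D₂]²·[Z₂]² / ([A₂]³·[M₂Z]) = (0.092)²·(0.061)² / ((0.13)³·(1.1)) = 0.013
Qc = 0.013 < Kc = 0.038: net forward reaction.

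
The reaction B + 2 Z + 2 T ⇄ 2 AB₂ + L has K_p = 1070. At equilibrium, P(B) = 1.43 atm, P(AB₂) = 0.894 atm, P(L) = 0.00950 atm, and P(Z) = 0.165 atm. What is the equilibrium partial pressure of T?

P(T) = 0.0135 atm

At equilibrium, K_p = P(AB₂)²·P(L) / (P(B)·P(Z)²·P(T)²) = 1070.
(0.894)²·(0.00950) / ((1.43)·(0.165)²·(P(T))²) = 1070
P(T)² = 1.82×10⁻⁴ ⇒ P(T) = 0.0135 atm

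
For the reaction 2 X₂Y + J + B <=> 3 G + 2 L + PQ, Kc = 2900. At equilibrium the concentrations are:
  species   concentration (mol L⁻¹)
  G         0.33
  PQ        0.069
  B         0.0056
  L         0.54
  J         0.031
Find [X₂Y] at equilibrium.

[X₂Y] = 0.038 mol L⁻¹

At equilibrium, Kc = [G]³·[L]²·[PQ] / ([X₂Y]²·[J]·[B]) = 2900.
(0.33)³·(0.54)²·(0.069) / (([X₂Y])²·(0.031)·(0.0056)) = 2900
[X₂Y]² = 0.00144 ⇒ [X₂Y] = 0.038 mol L⁻¹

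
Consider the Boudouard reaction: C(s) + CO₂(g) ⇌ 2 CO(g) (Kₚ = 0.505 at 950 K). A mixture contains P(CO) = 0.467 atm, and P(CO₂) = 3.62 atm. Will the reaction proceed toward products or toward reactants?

(C is a pure solid — omitted from Qₚ.)
Qₚ = P(CO)² / P(CO₂) = (0.467)² / (3.62) = 0.0602
Qₚ = 0.0602 < Kₚ = 0.505, so the forward reaction proceeds.

toward products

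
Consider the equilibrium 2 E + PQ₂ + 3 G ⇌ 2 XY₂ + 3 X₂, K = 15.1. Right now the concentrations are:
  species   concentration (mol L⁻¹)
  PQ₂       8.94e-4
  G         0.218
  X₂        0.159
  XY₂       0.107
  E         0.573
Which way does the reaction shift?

neither direction; the system is at equilibrium

Q = [XY₂]²·[X₂]³ / ([E]²·[PQ₂]·[G]³) = (0.107)²·(0.159)³ / ((0.573)²·(8.94e-4)·(0.218)³) = 15.1
Q = 15.1 = K, so the system is already at equilibrium.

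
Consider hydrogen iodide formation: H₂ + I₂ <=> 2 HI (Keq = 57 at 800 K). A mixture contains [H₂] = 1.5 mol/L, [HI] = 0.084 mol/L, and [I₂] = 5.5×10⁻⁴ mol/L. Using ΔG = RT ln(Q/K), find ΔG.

Q = [HI]² / ([H₂]·[I₂]) = (0.084)² / ((1.5)·(5.5×10⁻⁴)) = 8.55
ΔG = RT ln(Q/Keq) = (8.314 J mol⁻¹ K⁻¹)(800 K) × ln(8.55/57)
   = (6.651 kJ/mol)(-1.897) = -12.6 kJ/mol
ΔG < 0, so the forward reaction is spontaneous (proceeds forward).

ΔG = -12.6 kJ/mol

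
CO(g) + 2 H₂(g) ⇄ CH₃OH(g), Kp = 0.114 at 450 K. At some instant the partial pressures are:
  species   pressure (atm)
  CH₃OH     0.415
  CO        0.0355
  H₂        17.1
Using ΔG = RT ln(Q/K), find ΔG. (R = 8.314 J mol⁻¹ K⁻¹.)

Qp = P(CH₃OH) / (P(CO)·P(H₂)²) = (0.415) / ((0.0355)·(17.1)²) = 0.0400
ΔG = RT ln(Qp/Kp) = (8.314 J mol⁻¹ K⁻¹)(450 K) × ln(0.0400/0.114)
   = (3.741 kJ/mol)(-1.047) = -3.92 kJ/mol
ΔG < 0, so the forward reaction is spontaneous (proceeds forward).

ΔG = -3.92 kJ/mol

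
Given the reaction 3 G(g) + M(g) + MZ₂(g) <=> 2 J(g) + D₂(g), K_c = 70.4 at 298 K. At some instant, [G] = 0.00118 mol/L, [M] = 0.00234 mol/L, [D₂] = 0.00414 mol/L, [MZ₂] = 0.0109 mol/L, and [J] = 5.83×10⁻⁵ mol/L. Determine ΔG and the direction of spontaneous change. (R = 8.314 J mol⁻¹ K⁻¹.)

ΔG = 3.87 kJ/mol; the forward reaction is non-spontaneous

Q_c = [J]²·[D₂] / ([G]³·[M]·[MZ₂]) = (5.83×10⁻⁵)²·(0.00414) / ((0.00118)³·(0.00234)·(0.0109)) = 336
ΔG = RT ln(Q_c/K_c) = (8.314 J mol⁻¹ K⁻¹)(298 K) × ln(336/70.4)
   = (2.478 kJ/mol)(1.563) = 3.87 kJ/mol
ΔG > 0, so the forward reaction is non-spontaneous (proceeds in reverse).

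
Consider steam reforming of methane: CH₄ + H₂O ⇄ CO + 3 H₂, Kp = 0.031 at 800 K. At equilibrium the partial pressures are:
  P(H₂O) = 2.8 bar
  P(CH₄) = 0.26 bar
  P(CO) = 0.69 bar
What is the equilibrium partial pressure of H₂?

P(H₂) = 0.32 bar

At equilibrium, Kp = P(CO)·P(H₂)³ / (P(CH₄)·P(H₂O)) = 0.031.
(0.69)·(P(H₂))³ / ((0.26)·(2.8)) = 0.031
P(H₂)³ = 0.0327 ⇒ P(H₂) = 0.32 bar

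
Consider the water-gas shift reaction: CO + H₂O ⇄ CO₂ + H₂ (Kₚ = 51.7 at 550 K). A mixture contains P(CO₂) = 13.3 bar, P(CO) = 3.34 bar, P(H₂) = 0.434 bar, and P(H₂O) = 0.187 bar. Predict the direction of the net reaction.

to the right

Qₚ = P(CO₂)·P(H₂) / (P(CO)·P(H₂O)) = (13.3)·(0.434) / ((3.34)·(0.187)) = 9.24
Qₚ = 9.24 < Kₚ = 51.7, so the forward reaction proceeds.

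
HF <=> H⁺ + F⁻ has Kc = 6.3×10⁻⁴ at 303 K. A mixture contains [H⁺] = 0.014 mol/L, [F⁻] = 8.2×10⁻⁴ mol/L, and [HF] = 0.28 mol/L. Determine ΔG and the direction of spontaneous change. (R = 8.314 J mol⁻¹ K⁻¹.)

Qc = [H⁺]·[F⁻] / [HF] = (0.014)·(8.2×10⁻⁴) / (0.28) = 4.10×10⁻⁵
ΔG = RT ln(Qc/Kc) = (8.314 J mol⁻¹ K⁻¹)(303 K) × ln(4.10×10⁻⁵/6.3×10⁻⁴)
   = (2.519 kJ/mol)(-2.732) = -6.88 kJ/mol
ΔG < 0, so the forward reaction is spontaneous (proceeds forward).

ΔG = -6.88 kJ/mol; the forward reaction is spontaneous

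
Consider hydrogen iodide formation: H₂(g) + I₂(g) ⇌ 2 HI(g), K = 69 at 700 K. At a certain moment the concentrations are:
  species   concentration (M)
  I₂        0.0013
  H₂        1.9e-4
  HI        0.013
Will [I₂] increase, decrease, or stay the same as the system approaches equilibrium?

increase

Q = [HI]² / ([H₂]·[I₂]) = (0.013)² / ((1.9e-4)·(0.0013)) = 680
Q = 680 > K = 69: net reverse reaction.
I₂ is a reactant, so it increases.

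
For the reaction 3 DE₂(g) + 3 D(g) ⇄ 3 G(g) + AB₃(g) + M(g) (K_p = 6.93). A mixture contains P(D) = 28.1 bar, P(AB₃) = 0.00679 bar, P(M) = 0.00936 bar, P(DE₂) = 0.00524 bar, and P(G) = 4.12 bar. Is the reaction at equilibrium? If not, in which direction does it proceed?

Q_p = P(G)³·P(AB₃)·P(M) / (P(DE₂)³·P(D)³) = (4.12)³·(0.00679)·(0.00936) / ((0.00524)³·(28.1)³) = 1.39
Q_p = 1.39 < K_p = 6.93, so the forward reaction proceeds.

in the forward direction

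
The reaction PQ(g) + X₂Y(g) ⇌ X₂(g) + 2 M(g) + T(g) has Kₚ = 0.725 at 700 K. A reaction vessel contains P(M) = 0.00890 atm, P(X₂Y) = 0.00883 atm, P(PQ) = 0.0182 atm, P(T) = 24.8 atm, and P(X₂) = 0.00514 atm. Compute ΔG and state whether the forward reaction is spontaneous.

Qₚ = P(X₂)·P(M)²·P(T) / (P(PQ)·P(X₂Y)) = (0.00514)·(0.00890)²·(24.8) / ((0.0182)·(0.00883)) = 0.0628
ΔG = RT ln(Qₚ/Kₚ) = (8.314 J mol⁻¹ K⁻¹)(700 K) × ln(0.0628/0.725)
   = (5.820 kJ/mol)(-2.446) = -14.2 kJ/mol
ΔG < 0, so the forward reaction is spontaneous (proceeds forward).

ΔG = -14.2 kJ/mol; the forward reaction is spontaneous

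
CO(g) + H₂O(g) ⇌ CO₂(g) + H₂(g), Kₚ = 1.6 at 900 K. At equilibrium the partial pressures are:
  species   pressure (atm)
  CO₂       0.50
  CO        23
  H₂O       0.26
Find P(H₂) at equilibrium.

At equilibrium, Kₚ = P(CO₂)·P(H₂) / (P(CO)·P(H₂O)) = 1.6.
(0.50)·(P(H₂)) / ((23)·(0.26)) = 1.6
P(H₂) = 19.1 = 19 atm

P(H₂) = 19 atm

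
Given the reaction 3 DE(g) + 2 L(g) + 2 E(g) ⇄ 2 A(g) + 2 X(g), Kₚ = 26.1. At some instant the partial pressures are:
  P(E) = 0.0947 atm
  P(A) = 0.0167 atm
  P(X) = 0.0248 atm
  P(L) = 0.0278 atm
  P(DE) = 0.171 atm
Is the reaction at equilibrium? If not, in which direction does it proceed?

in the forward direction

Qₚ = P(A)²·P(X)² / (P(DE)³·P(L)²·P(E)²) = (0.0167)²·(0.0248)² / ((0.171)³·(0.0278)²·(0.0947)²) = 4.95
Qₚ = 4.95 < Kₚ = 26.1, so the forward reaction proceeds.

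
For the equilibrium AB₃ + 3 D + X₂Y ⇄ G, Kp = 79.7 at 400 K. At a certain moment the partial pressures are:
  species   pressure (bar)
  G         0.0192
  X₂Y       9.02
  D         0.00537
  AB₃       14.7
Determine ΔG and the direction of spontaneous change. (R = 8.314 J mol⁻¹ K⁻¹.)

ΔG = 8.19 kJ/mol; the forward reaction is non-spontaneous

Qp = P(G) / (P(AB₃)·P(D)³·P(X₂Y)) = (0.0192) / ((14.7)·(0.00537)³·(9.02)) = 935
ΔG = RT ln(Qp/Kp) = (8.314 J mol⁻¹ K⁻¹)(400 K) × ln(935/79.7)
   = (3.326 kJ/mol)(2.462) = 8.19 kJ/mol
ΔG > 0, so the forward reaction is non-spontaneous (proceeds in reverse).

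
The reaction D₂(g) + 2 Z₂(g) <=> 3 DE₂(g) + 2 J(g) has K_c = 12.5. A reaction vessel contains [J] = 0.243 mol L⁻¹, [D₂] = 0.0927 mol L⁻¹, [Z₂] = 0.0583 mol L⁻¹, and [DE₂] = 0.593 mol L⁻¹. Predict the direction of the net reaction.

in the reverse direction

Q_c = [DE₂]³·[J]² / ([D₂]·[Z₂]²) = (0.593)³·(0.243)² / ((0.0927)·(0.0583)²) = 39.1
Q_c = 39.1 > K_c = 12.5, so the reverse reaction proceeds.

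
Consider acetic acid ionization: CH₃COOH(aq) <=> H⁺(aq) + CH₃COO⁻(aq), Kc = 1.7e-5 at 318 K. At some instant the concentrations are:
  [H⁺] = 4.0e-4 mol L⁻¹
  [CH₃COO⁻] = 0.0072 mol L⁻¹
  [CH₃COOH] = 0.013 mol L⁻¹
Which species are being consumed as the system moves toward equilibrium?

Qc = [H⁺]·[CH₃COO⁻] / [CH₃COOH] = (4.0e-4)·(0.0072) / (0.013) = 2.2e-4
Qc = 2.2e-4 > Kc = 1.7e-5: net reverse reaction.

H⁺, CH₃COO⁻ (products)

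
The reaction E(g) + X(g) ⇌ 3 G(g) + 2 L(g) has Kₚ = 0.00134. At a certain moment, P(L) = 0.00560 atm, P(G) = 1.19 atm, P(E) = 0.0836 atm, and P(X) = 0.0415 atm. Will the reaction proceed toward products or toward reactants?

Qₚ = P(G)³·P(L)² / (P(E)·P(X)) = (1.19)³·(0.00560)² / ((0.0836)·(0.0415)) = 0.0152
Qₚ = 0.0152 > Kₚ = 0.00134, so the reverse reaction proceeds.

toward reactants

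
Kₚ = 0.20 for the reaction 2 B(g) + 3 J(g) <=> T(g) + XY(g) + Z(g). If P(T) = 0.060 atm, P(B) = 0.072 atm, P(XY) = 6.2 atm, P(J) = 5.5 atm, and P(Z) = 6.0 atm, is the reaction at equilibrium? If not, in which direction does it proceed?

to the left

Qₚ = P(T)·P(XY)·P(Z) / (P(B)²·P(J)³) = (0.060)·(6.2)·(6.0) / ((0.072)²·(5.5)³) = 2.6
Qₚ = 2.6 > Kₚ = 0.20, so the reverse reaction proceeds.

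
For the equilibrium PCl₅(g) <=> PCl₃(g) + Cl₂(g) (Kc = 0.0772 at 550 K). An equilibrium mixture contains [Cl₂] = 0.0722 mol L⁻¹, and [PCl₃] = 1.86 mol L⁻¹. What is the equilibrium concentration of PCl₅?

At equilibrium, Kc = [PCl₃]·[Cl₂] / [PCl₅] = 0.0772.
(1.86)·(0.0722) / ([PCl₅]) = 0.0772
[PCl₅] = 1.74 mol L⁻¹

[PCl₅] = 1.74 mol L⁻¹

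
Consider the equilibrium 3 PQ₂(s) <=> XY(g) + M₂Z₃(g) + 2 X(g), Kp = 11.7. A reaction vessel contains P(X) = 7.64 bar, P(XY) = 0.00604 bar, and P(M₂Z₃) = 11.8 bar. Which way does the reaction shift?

(PQ₂ is a pure solid — omitted from Qp.)
Qp = P(XY)·P(M₂Z₃)·P(X)² = (0.00604)·(11.8)·(7.64)² = 4.16
Qp = 4.16 < Kp = 11.7, so the forward reaction proceeds.

to the right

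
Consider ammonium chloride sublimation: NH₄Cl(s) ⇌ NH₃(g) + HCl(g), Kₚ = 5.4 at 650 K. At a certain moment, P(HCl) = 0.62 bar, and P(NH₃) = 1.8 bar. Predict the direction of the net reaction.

(NH₄Cl is a pure solid — omitted from Qₚ.)
Qₚ = P(NH₃)·P(HCl) = (1.8)·(0.62) = 1.1
Qₚ = 1.1 < Kₚ = 5.4, so the forward reaction proceeds.

forward (toward products)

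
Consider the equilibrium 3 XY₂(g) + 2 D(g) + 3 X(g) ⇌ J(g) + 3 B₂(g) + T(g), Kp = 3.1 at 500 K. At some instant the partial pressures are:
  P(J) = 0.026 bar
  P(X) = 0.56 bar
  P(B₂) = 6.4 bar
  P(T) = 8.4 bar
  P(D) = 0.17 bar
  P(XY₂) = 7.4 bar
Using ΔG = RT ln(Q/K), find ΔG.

ΔG = 9.12 kJ/mol

Qp = P(J)·P(B₂)³·P(T) / (P(XY₂)³·P(D)²·P(X)³) = (0.026)·(6.4)³·(8.4) / ((7.4)³·(0.17)²·(0.56)³) = 27.8
ΔG = RT ln(Qp/Kp) = (8.314 J mol⁻¹ K⁻¹)(500 K) × ln(27.8/3.1)
   = (4.157 kJ/mol)(2.194) = 9.12 kJ/mol
ΔG > 0, so the forward reaction is non-spontaneous (proceeds in reverse).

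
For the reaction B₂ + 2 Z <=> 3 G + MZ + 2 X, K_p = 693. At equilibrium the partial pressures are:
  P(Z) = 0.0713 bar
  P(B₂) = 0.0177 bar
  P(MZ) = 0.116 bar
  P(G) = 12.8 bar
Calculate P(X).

At equilibrium, K_p = P(G)³·P(MZ)·P(X)² / (P(B₂)·P(Z)²) = 693.
(12.8)³·(0.116)·(P(X))² / ((0.0177)·(0.0713)²) = 693
P(X)² = 2.56×10⁻⁴ ⇒ P(X) = 0.0160 bar

P(X) = 0.0160 bar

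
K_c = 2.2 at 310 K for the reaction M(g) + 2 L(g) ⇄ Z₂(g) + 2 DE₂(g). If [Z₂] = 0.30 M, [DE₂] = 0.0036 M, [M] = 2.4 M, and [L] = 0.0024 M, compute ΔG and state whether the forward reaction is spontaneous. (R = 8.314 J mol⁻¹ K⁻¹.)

ΔG = -5.30 kJ/mol; the forward reaction is spontaneous

Q_c = [Z₂]·[DE₂]² / ([M]·[L]²) = (0.30)·(0.0036)² / ((2.4)·(0.0024)²) = 0.281
ΔG = RT ln(Q_c/K_c) = (8.314 J mol⁻¹ K⁻¹)(310 K) × ln(0.281/2.2)
   = (2.577 kJ/mol)(-2.058) = -5.30 kJ/mol
ΔG < 0, so the forward reaction is spontaneous (proceeds forward).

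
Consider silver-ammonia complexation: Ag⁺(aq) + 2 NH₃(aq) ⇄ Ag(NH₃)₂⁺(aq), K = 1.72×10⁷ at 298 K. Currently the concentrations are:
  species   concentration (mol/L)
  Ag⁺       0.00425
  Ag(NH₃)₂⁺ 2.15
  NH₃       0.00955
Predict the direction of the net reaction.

to the right

Q = [Ag(NH₃)₂⁺] / ([Ag⁺]·[NH₃]²) = (2.15) / ((0.00425)·(0.00955)²) = 5.55×10⁶
Q = 5.55×10⁶ < K = 1.72×10⁷, so the forward reaction proceeds.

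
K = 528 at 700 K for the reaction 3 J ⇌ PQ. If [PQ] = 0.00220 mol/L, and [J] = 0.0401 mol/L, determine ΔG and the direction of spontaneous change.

Q = [PQ] / [J]³ = (0.00220) / (0.0401)³ = 34.1
ΔG = RT ln(Q/K) = (8.314 J mol⁻¹ K⁻¹)(700 K) × ln(34.1/528)
   = (5.820 kJ/mol)(-2.740) = -15.9 kJ/mol
ΔG < 0, so the forward reaction is spontaneous (proceeds forward).

ΔG = -15.9 kJ/mol; the forward reaction is spontaneous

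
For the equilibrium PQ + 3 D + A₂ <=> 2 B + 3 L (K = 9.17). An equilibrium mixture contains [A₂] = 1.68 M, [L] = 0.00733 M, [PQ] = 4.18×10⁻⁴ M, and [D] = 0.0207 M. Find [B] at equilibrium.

[B] = 0.381 M

At equilibrium, K = [B]²·[L]³ / ([PQ]·[D]³·[A₂]) = 9.17.
([B])²·(0.00733)³ / ((4.18×10⁻⁴)·(0.0207)³·(1.68)) = 9.17
[B]² = 0.145 ⇒ [B] = 0.381 M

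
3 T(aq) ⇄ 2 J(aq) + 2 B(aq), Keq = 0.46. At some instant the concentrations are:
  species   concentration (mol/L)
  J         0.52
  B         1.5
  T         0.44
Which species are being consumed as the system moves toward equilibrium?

Q = [J]²·[B]² / [T]³ = (0.52)²·(1.5)² / (0.44)³ = 7.1
Q = 7.1 > Keq = 0.46: net reverse reaction.

J, B (products)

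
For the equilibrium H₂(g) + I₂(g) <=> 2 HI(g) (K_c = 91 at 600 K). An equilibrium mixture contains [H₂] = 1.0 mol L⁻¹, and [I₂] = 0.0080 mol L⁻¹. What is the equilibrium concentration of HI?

[HI] = 0.85 mol L⁻¹

At equilibrium, K_c = [HI]² / ([H₂]·[I₂]) = 91.
([HI])² / ((1.0)·(0.0080)) = 91
[HI]² = 0.728 ⇒ [HI] = 0.85 mol L⁻¹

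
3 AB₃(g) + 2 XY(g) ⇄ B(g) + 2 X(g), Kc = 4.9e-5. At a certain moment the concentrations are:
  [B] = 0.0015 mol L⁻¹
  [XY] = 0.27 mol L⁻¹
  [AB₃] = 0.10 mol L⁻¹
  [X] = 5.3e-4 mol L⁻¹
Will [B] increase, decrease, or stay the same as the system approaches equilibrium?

increase

Qc = [B]·[X]² / ([AB₃]³·[XY]²) = (0.0015)·(5.3e-4)² / ((0.10)³·(0.27)²) = 5.8e-6
Qc = 5.8e-6 < Kc = 4.9e-5: net forward reaction.
B is a product, so it increases.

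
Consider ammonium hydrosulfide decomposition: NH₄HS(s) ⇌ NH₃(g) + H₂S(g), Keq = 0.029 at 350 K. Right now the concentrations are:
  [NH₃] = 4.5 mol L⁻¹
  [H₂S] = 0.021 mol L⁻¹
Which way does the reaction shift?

toward reactants

(NH₄HS is a pure solid — omitted from Q.)
Q = [NH₃]·[H₂S] = (4.5)·(0.021) = 0.094
Q = 0.094 > Keq = 0.029, so the reverse reaction proceeds.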